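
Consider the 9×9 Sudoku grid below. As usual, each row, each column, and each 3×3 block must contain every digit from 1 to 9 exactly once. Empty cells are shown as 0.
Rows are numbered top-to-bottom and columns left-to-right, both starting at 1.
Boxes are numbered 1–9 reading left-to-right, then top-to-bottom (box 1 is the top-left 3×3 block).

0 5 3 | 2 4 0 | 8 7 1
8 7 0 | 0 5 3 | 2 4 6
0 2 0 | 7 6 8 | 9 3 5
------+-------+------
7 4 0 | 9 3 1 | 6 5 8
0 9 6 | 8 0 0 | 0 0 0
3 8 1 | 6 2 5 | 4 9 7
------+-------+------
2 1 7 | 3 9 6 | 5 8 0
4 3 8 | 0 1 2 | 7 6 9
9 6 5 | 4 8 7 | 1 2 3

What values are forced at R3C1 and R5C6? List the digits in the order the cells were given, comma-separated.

For R3C1:
  Row 3 already contains {2, 3, 5, 6, 7, 8, 9}.
  Column 1 already contains {2, 3, 4, 7, 8, 9}.
  Its 3×3 block (box 1) already contains {2, 3, 5, 7, 8}.
  The only value from 1–9 not eliminated is 1, so R3C1 = 1.
For R5C6:
  Row 5 already contains {6, 8, 9}.
  Column 6 already contains {1, 2, 3, 5, 6, 7, 8}.
  Its 3×3 block (box 5) already contains {1, 2, 3, 5, 6, 8, 9}.
  The only value from 1–9 not eliminated is 4, so R5C6 = 4.

1,4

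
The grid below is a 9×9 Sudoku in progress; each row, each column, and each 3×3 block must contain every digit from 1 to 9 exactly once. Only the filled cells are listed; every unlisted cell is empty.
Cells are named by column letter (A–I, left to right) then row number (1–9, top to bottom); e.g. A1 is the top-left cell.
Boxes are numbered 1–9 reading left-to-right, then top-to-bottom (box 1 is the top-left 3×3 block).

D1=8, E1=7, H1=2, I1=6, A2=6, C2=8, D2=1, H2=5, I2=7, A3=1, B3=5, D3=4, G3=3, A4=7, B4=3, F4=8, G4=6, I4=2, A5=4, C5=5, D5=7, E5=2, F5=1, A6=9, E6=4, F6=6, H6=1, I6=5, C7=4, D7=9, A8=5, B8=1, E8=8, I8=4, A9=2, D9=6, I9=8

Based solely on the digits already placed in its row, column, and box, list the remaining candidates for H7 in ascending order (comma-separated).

Row 7 already contains {4, 9}.
Column H already contains {1, 2, 5}.
Its 3×3 block (box 9) already contains {4, 8}.
Removing those from 1–9 leaves {3, 6, 7} as the candidates for H7.

3,6,7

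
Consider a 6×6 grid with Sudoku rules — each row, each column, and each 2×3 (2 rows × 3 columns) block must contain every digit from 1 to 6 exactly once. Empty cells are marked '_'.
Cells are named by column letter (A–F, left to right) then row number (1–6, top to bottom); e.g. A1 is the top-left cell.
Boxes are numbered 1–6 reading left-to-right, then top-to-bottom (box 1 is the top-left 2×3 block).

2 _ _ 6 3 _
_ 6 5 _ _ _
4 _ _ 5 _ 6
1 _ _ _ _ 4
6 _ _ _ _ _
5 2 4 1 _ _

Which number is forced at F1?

5

Cell F1 itself could take any of {1, 5} by direct elimination.
Consider where 5 can go in box 2.
D2 is out (row 2 already has a 5).
E2 is out (row 2 already has a 5).
F2 is out (row 2 already has a 5).
So the only cell in box 2 that can hold 5 is F1.
Therefore F1 = 5.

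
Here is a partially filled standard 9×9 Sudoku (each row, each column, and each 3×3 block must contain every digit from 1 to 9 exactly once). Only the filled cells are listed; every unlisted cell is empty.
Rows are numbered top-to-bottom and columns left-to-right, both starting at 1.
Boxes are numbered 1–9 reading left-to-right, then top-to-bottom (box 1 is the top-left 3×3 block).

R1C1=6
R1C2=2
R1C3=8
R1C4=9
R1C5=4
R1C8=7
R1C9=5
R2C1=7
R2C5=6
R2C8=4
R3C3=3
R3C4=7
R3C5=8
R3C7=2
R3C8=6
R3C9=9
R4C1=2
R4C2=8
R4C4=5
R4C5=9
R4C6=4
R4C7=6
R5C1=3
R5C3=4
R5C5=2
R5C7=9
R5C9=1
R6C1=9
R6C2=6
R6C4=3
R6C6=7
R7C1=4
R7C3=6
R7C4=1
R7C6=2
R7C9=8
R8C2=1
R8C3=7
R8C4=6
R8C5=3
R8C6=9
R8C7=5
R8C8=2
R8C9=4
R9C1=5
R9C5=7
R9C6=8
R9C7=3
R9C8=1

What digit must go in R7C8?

Row 7 already contains {1, 2, 4, 6, 8}.
Column 8 already contains {1, 2, 4, 6, 7}.
Its 3×3 block (box 9) already contains {1, 2, 3, 4, 5, 8}.
The only value from 1–9 not eliminated is 9, so R7C8 = 9.

9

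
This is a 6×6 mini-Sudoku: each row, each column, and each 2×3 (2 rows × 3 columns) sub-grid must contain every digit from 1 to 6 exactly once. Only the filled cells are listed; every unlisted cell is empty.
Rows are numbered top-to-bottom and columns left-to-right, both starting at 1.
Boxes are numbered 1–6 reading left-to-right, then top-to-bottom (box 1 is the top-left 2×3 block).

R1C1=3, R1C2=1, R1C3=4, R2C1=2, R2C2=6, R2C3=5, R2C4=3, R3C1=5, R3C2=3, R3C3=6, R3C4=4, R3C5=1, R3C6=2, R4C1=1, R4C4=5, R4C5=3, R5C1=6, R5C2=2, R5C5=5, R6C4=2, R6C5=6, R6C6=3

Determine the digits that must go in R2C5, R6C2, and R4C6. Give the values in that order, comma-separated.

For R2C5:
  Row 2 already contains {2, 3, 5, 6}.
  Column 5 already contains {1, 3, 5, 6}.
  Its 2×3 block (box 2) already contains {3}.
  The only value from 1–6 not eliminated is 4, so R2C5 = 4.
For R6C2:
  Consider where 5 can go in column 2.
  R4C2 is out (row 4 already has a 5).
  So the only cell in column 2 that can hold 5 is R6C2.
  So R6C2 = 5.
For R4C6:
  Row 4 already contains {1, 3, 5}.
  Column 6 already contains {2, 3}.
  Its 2×3 block (box 4) already contains {1, 2, 3, 4, 5}.
  The only value from 1–6 not eliminated is 6, so R4C6 = 6.

4,5,6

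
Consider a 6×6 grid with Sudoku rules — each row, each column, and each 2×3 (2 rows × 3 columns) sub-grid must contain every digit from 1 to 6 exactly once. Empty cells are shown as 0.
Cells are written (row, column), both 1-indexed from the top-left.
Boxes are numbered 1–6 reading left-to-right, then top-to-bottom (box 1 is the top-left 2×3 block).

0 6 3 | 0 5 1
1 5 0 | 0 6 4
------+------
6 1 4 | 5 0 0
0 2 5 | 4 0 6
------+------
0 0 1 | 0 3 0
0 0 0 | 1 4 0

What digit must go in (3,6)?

Cell (3,6) itself could take any of {2, 3} by direct elimination.
Consider where 3 can go in box 4.
(3,5) is out (column 5 already has a 3).
(4,5) is out (column 5 already has a 3).
So the only cell in box 4 that can hold 3 is (3,6).
Therefore (3,6) = 3.

3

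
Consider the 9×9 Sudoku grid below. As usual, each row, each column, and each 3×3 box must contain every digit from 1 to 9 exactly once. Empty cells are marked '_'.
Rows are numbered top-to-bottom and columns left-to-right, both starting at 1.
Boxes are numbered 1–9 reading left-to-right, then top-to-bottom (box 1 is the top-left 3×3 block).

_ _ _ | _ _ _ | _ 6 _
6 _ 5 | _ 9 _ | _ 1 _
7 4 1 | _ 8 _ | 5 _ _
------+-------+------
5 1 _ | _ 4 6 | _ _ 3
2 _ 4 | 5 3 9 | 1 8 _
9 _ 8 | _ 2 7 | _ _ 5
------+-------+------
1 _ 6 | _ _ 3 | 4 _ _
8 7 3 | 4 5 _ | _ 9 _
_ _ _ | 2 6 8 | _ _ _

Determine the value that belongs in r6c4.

Row 6 already contains {2, 5, 7, 8, 9}.
Column 4 already contains {2, 4, 5}.
Its 3×3 block (box 5) already contains {2, 3, 4, 5, 6, 7, 9}.
The only value from 1–9 not eliminated is 1, so r6c4 = 1.

1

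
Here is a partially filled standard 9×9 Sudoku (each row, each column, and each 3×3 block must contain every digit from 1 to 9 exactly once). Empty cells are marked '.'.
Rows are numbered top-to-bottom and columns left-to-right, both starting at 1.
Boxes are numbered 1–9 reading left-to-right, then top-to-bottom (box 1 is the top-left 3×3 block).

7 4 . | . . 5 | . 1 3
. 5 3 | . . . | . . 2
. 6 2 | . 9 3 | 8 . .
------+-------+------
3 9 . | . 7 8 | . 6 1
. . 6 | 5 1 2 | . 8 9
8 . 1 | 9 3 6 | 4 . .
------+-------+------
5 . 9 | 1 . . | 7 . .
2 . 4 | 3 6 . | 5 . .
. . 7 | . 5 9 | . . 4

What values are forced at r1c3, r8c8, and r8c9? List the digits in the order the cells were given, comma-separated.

8,9,8

For r1c3:
  Row 1 already contains {1, 3, 4, 5, 7}.
  Column 3 already contains {1, 2, 3, 4, 6, 7, 9}.
  Its 3×3 block (box 1) already contains {2, 3, 4, 5, 6, 7}.
  The only value from 1–9 not eliminated is 8, so r1c3 = 8.
For r8c8:
  Row 8 already contains {2, 3, 4, 5, 6}.
  Column 8 already contains {1, 6, 8}.
  Its 3×3 block (box 9) already contains {4, 5, 7}.
  The only value from 1–9 not eliminated is 9, so r8c8 = 9.
For r8c9:
  Row 8 already contains {2, 3, 4, 5, 6}.
  Column 9 already contains {1, 2, 3, 4, 9}.
  Its 3×3 block (box 9) already contains {4, 5, 7}.
  The only value from 1–9 not eliminated is 8, so r8c9 = 8.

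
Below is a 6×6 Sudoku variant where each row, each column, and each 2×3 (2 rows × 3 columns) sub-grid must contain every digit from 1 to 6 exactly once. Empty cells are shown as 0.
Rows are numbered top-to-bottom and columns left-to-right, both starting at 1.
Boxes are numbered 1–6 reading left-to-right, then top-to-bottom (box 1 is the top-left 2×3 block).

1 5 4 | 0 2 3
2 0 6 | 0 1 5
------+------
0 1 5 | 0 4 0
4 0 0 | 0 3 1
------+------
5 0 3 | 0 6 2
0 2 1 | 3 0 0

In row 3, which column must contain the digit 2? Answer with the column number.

Consider where 2 can go in row 3.
R3C1 is out (column 1 already has a 2).
R3C6 is out (column 6 already has a 2).
So the only cell in row 3 that can hold 2 is R3C4.
That is column 4.

4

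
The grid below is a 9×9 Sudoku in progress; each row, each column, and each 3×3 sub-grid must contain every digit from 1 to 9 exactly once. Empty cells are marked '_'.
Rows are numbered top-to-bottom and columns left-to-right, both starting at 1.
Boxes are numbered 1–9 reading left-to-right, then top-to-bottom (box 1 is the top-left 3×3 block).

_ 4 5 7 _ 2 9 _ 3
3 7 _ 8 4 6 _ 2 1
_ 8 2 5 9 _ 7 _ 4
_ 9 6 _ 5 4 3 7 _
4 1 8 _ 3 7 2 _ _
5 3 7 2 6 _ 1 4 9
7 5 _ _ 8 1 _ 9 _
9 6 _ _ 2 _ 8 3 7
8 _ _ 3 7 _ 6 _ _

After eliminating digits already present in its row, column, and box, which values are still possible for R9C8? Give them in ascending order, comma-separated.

1,5

Row 9 already contains {3, 6, 7, 8}.
Column 8 already contains {2, 3, 4, 7, 9}.
Its 3×3 block (box 9) already contains {3, 6, 7, 8, 9}.
Removing those from 1–9 leaves {1, 5} as the candidates for R9C8.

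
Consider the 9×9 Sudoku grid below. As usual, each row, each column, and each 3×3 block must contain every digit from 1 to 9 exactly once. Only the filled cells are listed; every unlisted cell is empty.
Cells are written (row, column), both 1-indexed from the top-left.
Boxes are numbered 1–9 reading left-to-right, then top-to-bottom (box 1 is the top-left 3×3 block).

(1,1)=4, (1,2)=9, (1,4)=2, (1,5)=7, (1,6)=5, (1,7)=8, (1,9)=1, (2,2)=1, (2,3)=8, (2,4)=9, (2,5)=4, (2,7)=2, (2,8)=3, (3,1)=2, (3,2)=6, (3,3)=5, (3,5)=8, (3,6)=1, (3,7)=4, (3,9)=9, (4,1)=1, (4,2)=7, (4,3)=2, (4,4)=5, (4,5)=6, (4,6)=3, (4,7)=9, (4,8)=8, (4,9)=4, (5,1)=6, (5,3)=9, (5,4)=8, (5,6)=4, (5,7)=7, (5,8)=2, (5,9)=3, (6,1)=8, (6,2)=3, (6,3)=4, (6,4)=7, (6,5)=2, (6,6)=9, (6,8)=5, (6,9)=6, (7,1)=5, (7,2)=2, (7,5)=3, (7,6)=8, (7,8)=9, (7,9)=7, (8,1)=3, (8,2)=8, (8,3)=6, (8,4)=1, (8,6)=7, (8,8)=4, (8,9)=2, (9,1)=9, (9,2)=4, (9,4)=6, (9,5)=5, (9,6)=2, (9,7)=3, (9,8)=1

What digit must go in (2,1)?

Row 2 already contains {1, 2, 3, 4, 8, 9}.
Column 1 already contains {1, 2, 3, 4, 5, 6, 8, 9}.
Its 3×3 block (box 1) already contains {1, 2, 4, 5, 6, 8, 9}.
The only value from 1–9 not eliminated is 7, so (2,1) = 7.

7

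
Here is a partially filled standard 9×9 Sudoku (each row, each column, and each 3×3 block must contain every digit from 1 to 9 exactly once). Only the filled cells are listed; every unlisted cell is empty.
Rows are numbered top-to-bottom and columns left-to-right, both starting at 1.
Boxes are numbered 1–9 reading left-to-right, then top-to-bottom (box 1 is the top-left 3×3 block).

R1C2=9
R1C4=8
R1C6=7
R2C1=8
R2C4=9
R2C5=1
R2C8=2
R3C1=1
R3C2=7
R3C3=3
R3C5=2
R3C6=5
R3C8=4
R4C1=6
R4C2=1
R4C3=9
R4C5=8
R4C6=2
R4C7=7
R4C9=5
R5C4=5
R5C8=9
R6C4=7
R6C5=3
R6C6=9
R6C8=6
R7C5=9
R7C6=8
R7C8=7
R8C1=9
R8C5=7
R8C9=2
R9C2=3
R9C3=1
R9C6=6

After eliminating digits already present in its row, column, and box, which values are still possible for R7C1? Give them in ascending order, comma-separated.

Row 7 already contains {7, 8, 9}.
Column 1 already contains {1, 6, 8, 9}.
Its 3×3 block (box 7) already contains {1, 3, 9}.
Removing those from 1–9 leaves {2, 4, 5} as the candidates for R7C1.

2,4,5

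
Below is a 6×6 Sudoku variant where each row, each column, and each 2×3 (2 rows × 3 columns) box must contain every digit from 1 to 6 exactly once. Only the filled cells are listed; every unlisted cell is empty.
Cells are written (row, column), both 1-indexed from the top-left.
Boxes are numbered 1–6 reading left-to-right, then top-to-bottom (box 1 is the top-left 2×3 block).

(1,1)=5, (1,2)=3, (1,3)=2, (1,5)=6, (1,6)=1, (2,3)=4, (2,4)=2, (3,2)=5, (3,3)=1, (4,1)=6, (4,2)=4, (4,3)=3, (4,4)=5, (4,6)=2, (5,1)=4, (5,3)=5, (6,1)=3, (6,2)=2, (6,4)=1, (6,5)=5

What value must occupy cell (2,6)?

Cell (2,6) itself could take any of {3, 5} by direct elimination.
Consider where 5 can go in column 6.
(3,6) is out (row 3 already has a 5).
(5,6) is out (row 5 already has a 5).
(6,6) is out (row 6 already has a 5).
So the only cell in column 6 that can hold 5 is (2,6).
Therefore (2,6) = 5.

5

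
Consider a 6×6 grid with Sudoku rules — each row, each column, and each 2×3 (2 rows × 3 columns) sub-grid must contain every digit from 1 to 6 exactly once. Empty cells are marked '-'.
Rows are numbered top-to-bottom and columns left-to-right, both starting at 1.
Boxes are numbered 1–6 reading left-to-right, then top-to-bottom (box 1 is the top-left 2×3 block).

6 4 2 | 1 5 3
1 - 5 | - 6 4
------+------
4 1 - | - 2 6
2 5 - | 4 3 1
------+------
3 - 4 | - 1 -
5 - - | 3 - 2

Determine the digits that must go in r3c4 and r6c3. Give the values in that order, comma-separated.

5,1

For r3c4:
  Row 3 already contains {1, 2, 4, 6}.
  Column 4 already contains {1, 3, 4}.
  Its 2×3 block (box 4) already contains {1, 2, 3, 4, 6}.
  The only value from 1–6 not eliminated is 5, so r3c4 = 5.
For r6c3:
  Consider where 1 can go in column 3.
  r3c3 is out (row 3 already has a 1).
  r4c3 is out (row 4 already has a 1).
  So the only cell in column 3 that can hold 1 is r6c3.
  So r6c3 = 1.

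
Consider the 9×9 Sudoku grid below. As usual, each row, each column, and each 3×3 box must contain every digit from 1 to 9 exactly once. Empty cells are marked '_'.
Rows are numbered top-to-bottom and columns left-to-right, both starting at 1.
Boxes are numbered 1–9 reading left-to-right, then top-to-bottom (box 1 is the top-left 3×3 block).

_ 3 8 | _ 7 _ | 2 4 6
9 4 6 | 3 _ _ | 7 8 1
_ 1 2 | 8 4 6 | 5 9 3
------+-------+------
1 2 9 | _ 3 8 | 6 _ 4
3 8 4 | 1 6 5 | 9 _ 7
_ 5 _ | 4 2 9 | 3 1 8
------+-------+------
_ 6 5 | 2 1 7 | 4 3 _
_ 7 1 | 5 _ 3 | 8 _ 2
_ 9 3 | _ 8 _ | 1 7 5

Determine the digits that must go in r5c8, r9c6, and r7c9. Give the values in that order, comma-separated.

2,4,9

For r5c8:
  Row 5 already contains {1, 3, 4, 5, 6, 7, 8, 9}.
  Column 8 already contains {1, 3, 4, 7, 8, 9}.
  Its 3×3 block (box 6) already contains {1, 3, 4, 6, 7, 8, 9}.
  The only value from 1–9 not eliminated is 2, so r5c8 = 2.
For r9c6:
  Row 9 already contains {1, 3, 5, 7, 8, 9}.
  Column 6 already contains {3, 5, 6, 7, 8, 9}.
  Its 3×3 block (box 8) already contains {1, 2, 3, 5, 7, 8}.
  The only value from 1–9 not eliminated is 4, so r9c6 = 4.
For r7c9:
  Row 7 already contains {1, 2, 3, 4, 5, 6, 7}.
  Column 9 already contains {1, 2, 3, 4, 5, 6, 7, 8}.
  Its 3×3 block (box 9) already contains {1, 2, 3, 4, 5, 7, 8}.
  The only value from 1–9 not eliminated is 9, so r7c9 = 9.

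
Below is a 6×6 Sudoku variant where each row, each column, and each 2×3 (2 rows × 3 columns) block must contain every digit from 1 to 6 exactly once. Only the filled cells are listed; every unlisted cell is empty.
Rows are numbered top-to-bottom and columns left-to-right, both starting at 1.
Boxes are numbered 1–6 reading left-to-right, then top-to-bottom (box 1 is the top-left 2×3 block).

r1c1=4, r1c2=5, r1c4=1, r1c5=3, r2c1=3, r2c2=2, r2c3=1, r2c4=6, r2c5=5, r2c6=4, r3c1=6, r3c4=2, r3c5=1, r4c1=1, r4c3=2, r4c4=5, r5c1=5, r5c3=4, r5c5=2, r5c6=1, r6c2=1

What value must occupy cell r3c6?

Row 3 already contains {1, 2, 6}.
Column 6 already contains {1, 4}.
Its 2×3 block (box 4) already contains {1, 2, 5}.
The only value from 1–6 not eliminated is 3, so r3c6 = 3.

3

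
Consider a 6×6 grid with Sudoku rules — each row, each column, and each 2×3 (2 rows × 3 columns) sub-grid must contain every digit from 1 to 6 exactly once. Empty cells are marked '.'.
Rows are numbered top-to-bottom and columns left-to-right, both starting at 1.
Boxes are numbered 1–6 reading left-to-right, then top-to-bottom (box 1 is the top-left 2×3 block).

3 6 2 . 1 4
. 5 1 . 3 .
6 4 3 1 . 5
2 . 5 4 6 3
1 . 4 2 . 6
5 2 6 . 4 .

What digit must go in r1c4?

Row 1 already contains {1, 2, 3, 4, 6}.
Column 4 already contains {1, 2, 4}.
Its 2×3 block (box 2) already contains {1, 3, 4}.
The only value from 1–6 not eliminated is 5, so r1c4 = 5.

5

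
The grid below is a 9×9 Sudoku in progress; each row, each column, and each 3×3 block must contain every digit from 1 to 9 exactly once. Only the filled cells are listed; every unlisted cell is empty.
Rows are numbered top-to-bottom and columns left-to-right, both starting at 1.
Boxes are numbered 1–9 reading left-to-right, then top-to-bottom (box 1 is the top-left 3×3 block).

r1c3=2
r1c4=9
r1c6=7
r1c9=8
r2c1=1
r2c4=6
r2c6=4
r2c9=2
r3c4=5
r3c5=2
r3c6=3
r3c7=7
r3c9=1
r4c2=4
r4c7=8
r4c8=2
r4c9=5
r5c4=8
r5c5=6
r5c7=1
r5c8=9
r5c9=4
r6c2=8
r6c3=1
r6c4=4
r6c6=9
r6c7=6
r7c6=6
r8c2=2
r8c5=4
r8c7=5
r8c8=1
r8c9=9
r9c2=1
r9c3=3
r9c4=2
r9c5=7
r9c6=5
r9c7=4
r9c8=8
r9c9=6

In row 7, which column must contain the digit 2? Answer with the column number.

Consider where 2 can go in row 7.
r7c1 is out (box 7 already has a 2). r7c2 is out (column 2 already has a 2). r7c3 is out (column 3 already has a 2). r7c4 is out (column 4 already has a 2). The remaining empty cells in row 7 are similarly blocked.
So the only cell in row 7 that can hold 2 is r7c7.
That is column 7.

7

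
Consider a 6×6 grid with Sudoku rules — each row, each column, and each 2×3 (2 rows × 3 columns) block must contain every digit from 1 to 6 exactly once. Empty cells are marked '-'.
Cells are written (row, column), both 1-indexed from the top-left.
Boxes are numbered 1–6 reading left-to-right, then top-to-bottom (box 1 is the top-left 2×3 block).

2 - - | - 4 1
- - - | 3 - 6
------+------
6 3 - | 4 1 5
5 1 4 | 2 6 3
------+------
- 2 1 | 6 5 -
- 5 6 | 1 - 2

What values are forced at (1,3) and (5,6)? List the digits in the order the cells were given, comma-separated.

For (1,3):
  Consider where 3 can go in row 1.
  (1,2) is out (column 2 already has a 3).
  (1,4) is out (column 4 already has a 3).
  So the only cell in row 1 that can hold 3 is (1,3).
  So (1,3) = 3.
For (5,6):
  Row 5 already contains {1, 2, 5, 6}.
  Column 6 already contains {1, 2, 3, 5, 6}.
  Its 2×3 block (box 6) already contains {1, 2, 5, 6}.
  The only value from 1–6 not eliminated is 4, so (5,6) = 4.

3,4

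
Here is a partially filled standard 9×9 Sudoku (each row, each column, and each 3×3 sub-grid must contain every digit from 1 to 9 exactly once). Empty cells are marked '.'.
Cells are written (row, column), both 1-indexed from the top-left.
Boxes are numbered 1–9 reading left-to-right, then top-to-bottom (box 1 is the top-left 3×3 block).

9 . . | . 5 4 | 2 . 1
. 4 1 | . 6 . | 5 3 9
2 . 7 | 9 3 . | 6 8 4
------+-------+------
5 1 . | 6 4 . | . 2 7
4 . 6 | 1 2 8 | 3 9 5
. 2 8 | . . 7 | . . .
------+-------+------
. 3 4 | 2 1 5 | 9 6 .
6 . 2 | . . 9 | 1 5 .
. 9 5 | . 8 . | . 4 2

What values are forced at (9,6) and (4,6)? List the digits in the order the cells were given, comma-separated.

6,3

For (9,6):
  Consider where 6 can go in column 6.
  (2,6) is out (row 2 already has a 6).
  (3,6) is out (row 3 already has a 6).
  (4,6) is out (row 4 already has a 6).
  So the only cell in column 6 that can hold 6 is (9,6).
  So (9,6) = 6.
For (4,6):
  Row 4 already contains {1, 2, 4, 5, 6, 7}.
  Column 6 already contains {4, 5, 7, 8, 9}.
  Its 3×3 block (box 5) already contains {1, 2, 4, 6, 7, 8}.
  The only value from 1–9 not eliminated is 3, so (4,6) = 3.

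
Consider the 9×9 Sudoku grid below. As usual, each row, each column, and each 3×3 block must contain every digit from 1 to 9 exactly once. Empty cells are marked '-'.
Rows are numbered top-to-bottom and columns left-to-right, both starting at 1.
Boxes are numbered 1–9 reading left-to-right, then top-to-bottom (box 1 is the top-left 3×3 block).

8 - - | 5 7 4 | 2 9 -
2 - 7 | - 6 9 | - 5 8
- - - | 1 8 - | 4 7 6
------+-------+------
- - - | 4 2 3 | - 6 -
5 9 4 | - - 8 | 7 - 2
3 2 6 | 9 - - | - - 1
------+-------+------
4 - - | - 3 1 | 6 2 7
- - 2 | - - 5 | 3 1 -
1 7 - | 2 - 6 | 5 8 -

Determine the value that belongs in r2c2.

4

Cell r2c2 itself could take any of {1, 3, 4} by direct elimination.
Consider where 4 can go in box 1.
r1c2 is out (row 1 already has a 4).
r1c3 is out (row 1 already has a 4).
r3c1 is out (row 3 already has a 4).
r3c2 is out (row 3 already has a 4).
r3c3 is out (row 3 already has a 4).
So the only cell in box 1 that can hold 4 is r2c2.
Therefore r2c2 = 4.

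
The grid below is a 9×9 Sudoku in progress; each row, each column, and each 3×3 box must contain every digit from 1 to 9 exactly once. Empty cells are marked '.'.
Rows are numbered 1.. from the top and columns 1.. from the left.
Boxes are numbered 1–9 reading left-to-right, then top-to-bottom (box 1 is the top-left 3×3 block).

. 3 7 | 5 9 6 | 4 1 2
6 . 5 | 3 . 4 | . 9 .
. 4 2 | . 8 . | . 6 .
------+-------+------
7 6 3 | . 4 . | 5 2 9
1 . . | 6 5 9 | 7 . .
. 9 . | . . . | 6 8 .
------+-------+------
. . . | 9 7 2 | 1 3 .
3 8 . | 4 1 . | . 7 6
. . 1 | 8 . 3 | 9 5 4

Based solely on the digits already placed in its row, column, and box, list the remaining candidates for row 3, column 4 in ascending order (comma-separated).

Row 3 already contains {2, 4, 6, 8}.
Column 4 already contains {3, 4, 5, 6, 8, 9}.
Its 3×3 block (box 2) already contains {3, 4, 5, 6, 8, 9}.
Removing those from 1–9 leaves {1, 7} as the candidates for row 3, column 4.

1,7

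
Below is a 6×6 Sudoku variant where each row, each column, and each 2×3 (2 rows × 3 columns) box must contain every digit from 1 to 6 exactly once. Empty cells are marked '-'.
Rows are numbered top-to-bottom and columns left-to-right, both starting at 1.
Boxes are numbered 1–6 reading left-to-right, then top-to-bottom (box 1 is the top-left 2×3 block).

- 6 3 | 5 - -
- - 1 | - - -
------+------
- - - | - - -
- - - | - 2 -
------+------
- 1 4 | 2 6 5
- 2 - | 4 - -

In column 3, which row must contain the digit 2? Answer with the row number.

Consider where 2 can go in column 3.
r4c3 is out (row 4 already has a 2).
r6c3 is out (row 6 already has a 2).
So the only cell in column 3 that can hold 2 is r3c3.
That is row 3.

3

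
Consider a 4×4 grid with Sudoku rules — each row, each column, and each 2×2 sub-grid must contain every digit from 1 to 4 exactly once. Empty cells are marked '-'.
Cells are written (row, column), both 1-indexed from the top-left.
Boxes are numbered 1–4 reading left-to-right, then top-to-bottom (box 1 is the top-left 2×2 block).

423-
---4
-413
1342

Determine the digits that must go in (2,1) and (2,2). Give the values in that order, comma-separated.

For (2,1):
  Row 2 already contains {4}.
  Column 1 already contains {1, 4}.
  Its 2×2 block (box 1) already contains {2, 4}.
  The only value from 1–4 not eliminated is 3, so (2,1) = 3.
For (2,2):
  Row 2 already contains {4}.
  Column 2 already contains {2, 3, 4}.
  Its 2×2 block (box 1) already contains {2, 4}.
  The only value from 1–4 not eliminated is 1, so (2,2) = 1.

3,1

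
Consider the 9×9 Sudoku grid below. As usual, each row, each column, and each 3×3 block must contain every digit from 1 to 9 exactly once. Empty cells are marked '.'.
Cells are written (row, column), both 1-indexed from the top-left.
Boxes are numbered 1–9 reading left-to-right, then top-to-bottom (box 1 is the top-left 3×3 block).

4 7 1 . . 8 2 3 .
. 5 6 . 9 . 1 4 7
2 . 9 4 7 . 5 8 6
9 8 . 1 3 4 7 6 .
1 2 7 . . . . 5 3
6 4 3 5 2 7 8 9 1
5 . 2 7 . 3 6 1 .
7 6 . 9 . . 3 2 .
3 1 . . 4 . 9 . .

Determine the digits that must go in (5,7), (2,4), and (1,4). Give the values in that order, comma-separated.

4,3,6

For (5,7):
  Row 5 already contains {1, 2, 3, 5, 7}.
  Column 7 already contains {1, 2, 3, 5, 6, 7, 8, 9}.
  Its 3×3 block (box 6) already contains {1, 3, 5, 6, 7, 8, 9}.
  The only value from 1–9 not eliminated is 4, so (5,7) = 4.
For (2,4):
  Consider where 3 can go in box 2.
  (1,4) is out (row 1 already has a 3).
  (1,5) is out (row 1 already has a 3).
  (2,6) is out (column 6 already has a 3).
  (3,6) is out (column 6 already has a 3).
  So the only cell in box 2 that can hold 3 is (2,4).
  So (2,4) = 3.
For (1,4):
  Row 1 already contains {1, 2, 3, 4, 7, 8}.
  Column 4 already contains {1, 4, 5, 7, 9}.
  Its 3×3 block (box 2) already contains {4, 7, 8, 9}.
  The only value from 1–9 not eliminated is 6, so (1,4) = 6.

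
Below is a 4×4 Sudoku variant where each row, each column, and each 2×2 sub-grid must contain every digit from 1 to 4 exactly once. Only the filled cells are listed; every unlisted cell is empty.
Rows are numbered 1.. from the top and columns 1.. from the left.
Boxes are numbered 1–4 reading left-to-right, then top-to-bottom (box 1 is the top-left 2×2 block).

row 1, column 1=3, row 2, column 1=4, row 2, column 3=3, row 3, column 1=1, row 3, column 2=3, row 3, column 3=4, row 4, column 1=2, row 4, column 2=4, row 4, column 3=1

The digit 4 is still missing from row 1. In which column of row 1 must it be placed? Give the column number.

4

Consider where 4 can go in row 1.
row 1, column 2 is out (column 2 already has a 4).
row 1, column 3 is out (column 3 already has a 4).
So the only cell in row 1 that can hold 4 is row 1, column 4.
That is column 4.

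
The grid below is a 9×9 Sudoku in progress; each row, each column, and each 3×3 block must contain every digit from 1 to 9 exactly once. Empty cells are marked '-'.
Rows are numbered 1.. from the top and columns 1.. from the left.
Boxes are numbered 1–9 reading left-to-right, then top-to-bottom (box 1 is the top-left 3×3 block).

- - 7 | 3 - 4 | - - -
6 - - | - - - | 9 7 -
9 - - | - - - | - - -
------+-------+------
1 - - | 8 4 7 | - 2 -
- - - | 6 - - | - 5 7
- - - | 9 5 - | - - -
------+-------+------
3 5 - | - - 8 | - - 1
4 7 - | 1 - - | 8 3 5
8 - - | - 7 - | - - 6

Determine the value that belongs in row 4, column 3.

Cell row 4, column 3 itself could take any of {3, 5, 6, 9} by direct elimination.
Consider where 5 can go in box 4.
row 4, column 2 is out (column 2 already has a 5). row 5, column 1 is out (row 5 already has a 5). row 5, column 2 is out (row 5 already has a 5). row 5, column 3 is out (row 5 already has a 5). The remaining empty cells in box 4 are similarly blocked.
So the only cell in box 4 that can hold 5 is row 4, column 3.
Therefore row 4, column 3 = 5.

5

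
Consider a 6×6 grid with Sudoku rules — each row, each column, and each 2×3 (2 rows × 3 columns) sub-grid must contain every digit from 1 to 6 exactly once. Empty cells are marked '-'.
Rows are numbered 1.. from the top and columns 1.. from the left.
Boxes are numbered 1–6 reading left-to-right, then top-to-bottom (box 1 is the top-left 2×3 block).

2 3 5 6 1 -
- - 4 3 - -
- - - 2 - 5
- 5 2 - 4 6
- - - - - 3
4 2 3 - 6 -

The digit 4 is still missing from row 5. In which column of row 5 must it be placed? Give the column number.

Consider where 4 can go in row 5.
row 5, column 1 is out (column 1 already has a 4).
row 5, column 2 is out (box 5 already has a 4).
row 5, column 3 is out (column 3 already has a 4).
row 5, column 5 is out (column 5 already has a 4).
So the only cell in row 5 that can hold 4 is row 5, column 4.
That is column 4.

4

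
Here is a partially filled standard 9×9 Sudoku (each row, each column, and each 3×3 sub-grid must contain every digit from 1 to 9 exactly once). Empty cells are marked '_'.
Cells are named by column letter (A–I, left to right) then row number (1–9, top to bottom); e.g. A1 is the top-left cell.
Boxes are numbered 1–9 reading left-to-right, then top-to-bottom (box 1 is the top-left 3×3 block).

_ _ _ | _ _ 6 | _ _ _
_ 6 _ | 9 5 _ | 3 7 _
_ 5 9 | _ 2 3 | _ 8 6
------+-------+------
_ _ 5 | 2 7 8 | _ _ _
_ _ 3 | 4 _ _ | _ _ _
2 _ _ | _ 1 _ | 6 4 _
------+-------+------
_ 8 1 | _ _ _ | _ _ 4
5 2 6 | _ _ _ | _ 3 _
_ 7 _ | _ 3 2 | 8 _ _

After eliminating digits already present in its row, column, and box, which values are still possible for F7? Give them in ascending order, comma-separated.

5,7,9

Row 7 already contains {1, 4, 8}.
Column F already contains {2, 3, 6, 8}.
Its 3×3 block (box 8) already contains {2, 3}.
Removing those from 1–9 leaves {5, 7, 9} as the candidates for F7.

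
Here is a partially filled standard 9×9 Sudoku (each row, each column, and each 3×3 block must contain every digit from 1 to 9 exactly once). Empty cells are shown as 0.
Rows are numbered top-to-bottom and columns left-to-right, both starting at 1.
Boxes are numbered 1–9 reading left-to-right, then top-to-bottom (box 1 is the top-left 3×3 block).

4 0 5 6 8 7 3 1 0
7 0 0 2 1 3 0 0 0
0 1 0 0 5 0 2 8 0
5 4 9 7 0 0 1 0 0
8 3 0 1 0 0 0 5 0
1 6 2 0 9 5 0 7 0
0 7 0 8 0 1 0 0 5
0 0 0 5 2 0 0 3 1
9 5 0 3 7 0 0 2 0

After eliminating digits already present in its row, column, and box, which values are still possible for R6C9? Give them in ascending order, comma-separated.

3,4,8

Row 6 already contains {1, 2, 5, 6, 7, 9}.
Column 9 already contains {1, 5}.
Its 3×3 block (box 6) already contains {1, 5, 7}.
Removing those from 1–9 leaves {3, 4, 8} as the candidates for R6C9.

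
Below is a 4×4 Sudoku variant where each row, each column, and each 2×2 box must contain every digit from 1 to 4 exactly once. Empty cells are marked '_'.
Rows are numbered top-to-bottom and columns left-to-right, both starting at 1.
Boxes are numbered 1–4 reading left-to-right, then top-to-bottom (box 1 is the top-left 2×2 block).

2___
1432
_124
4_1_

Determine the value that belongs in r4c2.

2

Cell r4c2 itself could take any of {2, 3} by direct elimination.
Consider where 2 can go in row 4.
r4c4 is out (column 4 already has a 2).
So the only cell in row 4 that can hold 2 is r4c2.
Therefore r4c2 = 2.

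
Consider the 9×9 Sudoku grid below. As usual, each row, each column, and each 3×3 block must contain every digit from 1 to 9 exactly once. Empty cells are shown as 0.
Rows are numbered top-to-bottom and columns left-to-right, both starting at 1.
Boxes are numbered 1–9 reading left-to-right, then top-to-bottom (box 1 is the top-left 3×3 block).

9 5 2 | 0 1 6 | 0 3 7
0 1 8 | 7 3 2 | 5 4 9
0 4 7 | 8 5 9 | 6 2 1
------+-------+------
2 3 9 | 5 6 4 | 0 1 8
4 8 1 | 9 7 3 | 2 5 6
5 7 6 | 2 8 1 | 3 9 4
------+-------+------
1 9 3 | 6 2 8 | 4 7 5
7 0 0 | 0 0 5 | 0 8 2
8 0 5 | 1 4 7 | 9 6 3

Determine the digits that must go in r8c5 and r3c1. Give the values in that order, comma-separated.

9,3

For r8c5:
  Row 8 already contains {2, 5, 7, 8}.
  Column 5 already contains {1, 2, 3, 4, 5, 6, 7, 8}.
  Its 3×3 block (box 8) already contains {1, 2, 4, 5, 6, 7, 8}.
  The only value from 1–9 not eliminated is 9, so r8c5 = 9.
For r3c1:
  Row 3 already contains {1, 2, 4, 5, 6, 7, 8, 9}.
  Column 1 already contains {1, 2, 4, 5, 7, 8, 9}.
  Its 3×3 block (box 1) already contains {1, 2, 4, 5, 7, 8, 9}.
  The only value from 1–9 not eliminated is 3, so r3c1 = 3.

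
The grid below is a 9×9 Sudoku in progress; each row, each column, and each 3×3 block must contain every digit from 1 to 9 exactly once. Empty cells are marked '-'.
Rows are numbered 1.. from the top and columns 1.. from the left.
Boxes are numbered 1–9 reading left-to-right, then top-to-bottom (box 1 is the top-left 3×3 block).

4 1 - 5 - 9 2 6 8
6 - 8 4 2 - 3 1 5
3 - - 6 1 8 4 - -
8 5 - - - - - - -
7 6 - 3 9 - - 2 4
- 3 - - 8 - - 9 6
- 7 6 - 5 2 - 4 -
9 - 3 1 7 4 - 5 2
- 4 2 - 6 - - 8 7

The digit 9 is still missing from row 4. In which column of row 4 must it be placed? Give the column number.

3

Consider where 9 can go in row 4.
row 4, column 4 is out (box 5 already has a 9). row 4, column 5 is out (column 5 already has a 9). row 4, column 6 is out (column 6 already has a 9). row 4, column 7 is out (box 6 already has a 9). The remaining empty cells in row 4 are similarly blocked.
So the only cell in row 4 that can hold 9 is row 4, column 3.
That is column 3.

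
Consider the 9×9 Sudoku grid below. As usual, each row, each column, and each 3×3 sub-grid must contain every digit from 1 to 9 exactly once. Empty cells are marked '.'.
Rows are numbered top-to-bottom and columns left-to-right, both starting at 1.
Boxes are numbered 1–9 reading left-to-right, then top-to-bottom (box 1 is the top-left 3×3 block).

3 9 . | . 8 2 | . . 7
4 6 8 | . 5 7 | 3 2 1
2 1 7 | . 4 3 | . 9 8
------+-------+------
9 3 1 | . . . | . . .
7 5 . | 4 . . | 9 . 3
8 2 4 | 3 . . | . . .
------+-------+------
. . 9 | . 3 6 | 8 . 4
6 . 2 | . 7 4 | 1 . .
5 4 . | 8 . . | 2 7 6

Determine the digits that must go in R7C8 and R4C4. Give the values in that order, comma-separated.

5,7

For R7C8:
  Row 7 already contains {3, 4, 6, 8, 9}.
  Column 8 already contains {2, 7, 9}.
  Its 3×3 block (box 9) already contains {1, 2, 4, 6, 7, 8}.
  The only value from 1–9 not eliminated is 5, so R7C8 = 5.
For R4C4:
  Consider where 7 can go in box 5.
  R4C5 is out (column 5 already has a 7). R4C6 is out (column 6 already has a 7). R5C5 is out (row 5 already has a 7). R5C6 is out (row 5 already has a 7). The remaining empty cells in box 5 are similarly blocked.
  So the only cell in box 5 that can hold 7 is R4C4.
  So R4C4 = 7.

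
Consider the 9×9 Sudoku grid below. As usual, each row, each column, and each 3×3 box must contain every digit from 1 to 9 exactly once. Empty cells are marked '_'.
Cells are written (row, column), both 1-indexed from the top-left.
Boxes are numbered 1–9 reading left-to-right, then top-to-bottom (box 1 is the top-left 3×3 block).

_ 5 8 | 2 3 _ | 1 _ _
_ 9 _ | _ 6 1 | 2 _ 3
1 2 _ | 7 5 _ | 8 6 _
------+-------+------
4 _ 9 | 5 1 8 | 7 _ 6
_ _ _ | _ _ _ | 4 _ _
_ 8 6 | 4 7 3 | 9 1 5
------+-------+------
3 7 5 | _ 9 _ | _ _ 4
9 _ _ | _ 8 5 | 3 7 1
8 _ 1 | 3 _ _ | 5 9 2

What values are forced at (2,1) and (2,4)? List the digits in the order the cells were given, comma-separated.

7,8

For (2,1):
  Row 2 already contains {1, 2, 3, 6, 9}.
  Column 1 already contains {1, 3, 4, 8, 9}.
  Its 3×3 block (box 1) already contains {1, 2, 5, 8, 9}.
  The only value from 1–9 not eliminated is 7, so (2,1) = 7.
For (2,4):
  Row 2 already contains {1, 2, 3, 6, 9}.
  Column 4 already contains {2, 3, 4, 5, 7}.
  Its 3×3 block (box 2) already contains {1, 2, 3, 5, 6, 7}.
  The only value from 1–9 not eliminated is 8, so (2,4) = 8.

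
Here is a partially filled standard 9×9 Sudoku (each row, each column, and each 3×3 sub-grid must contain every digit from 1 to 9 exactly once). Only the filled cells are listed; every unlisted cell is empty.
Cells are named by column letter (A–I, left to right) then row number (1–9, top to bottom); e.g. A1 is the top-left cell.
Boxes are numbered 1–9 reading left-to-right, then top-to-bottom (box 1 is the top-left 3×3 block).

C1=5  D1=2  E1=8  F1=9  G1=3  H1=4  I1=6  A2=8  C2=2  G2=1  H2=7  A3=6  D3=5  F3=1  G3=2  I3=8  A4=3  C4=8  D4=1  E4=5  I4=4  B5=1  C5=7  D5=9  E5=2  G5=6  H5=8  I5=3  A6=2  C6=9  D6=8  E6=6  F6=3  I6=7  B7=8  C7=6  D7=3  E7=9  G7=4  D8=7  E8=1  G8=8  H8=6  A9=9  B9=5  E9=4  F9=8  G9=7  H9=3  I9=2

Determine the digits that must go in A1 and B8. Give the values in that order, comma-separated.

For A1:
  Consider where 1 can go in box 1.
  B1 is out (column B already has a 1).
  B2 is out (row 2 already has a 1).
  B3 is out (row 3 already has a 1).
  C3 is out (row 3 already has a 1).
  So the only cell in box 1 that can hold 1 is A1.
  So A1 = 1.
For B8:
  Consider where 2 can go in box 7.
  A7 is out (column A already has a 2).
  A8 is out (column A already has a 2).
  C8 is out (column C already has a 2).
  C9 is out (row 9 already has a 2).
  So the only cell in box 7 that can hold 2 is B8.
  So B8 = 2.

1,2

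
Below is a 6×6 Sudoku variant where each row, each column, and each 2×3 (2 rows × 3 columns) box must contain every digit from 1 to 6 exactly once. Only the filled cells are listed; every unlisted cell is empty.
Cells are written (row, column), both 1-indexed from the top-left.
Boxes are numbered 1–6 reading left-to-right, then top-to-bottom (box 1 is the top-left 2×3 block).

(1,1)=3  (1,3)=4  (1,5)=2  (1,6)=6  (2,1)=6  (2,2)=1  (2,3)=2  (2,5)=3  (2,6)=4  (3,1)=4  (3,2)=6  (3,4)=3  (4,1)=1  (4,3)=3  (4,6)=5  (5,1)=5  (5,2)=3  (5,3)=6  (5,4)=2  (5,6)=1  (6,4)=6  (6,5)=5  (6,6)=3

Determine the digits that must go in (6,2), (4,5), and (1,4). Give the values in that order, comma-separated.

4,6,1

For (6,2):
  Consider where 4 can go in row 6.
  (6,1) is out (column 1 already has a 4).
  (6,3) is out (column 3 already has a 4).
  So the only cell in row 6 that can hold 4 is (6,2).
  So (6,2) = 4.
For (4,5):
  Consider where 6 can go in column 5.
  (3,5) is out (row 3 already has a 6).
  (5,5) is out (row 5 already has a 6).
  So the only cell in column 5 that can hold 6 is (4,5).
  So (4,5) = 6.
For (1,4):
  Consider where 1 can go in row 1.
  (1,2) is out (column 2 already has a 1).
  So the only cell in row 1 that can hold 1 is (1,4).
  So (1,4) = 1.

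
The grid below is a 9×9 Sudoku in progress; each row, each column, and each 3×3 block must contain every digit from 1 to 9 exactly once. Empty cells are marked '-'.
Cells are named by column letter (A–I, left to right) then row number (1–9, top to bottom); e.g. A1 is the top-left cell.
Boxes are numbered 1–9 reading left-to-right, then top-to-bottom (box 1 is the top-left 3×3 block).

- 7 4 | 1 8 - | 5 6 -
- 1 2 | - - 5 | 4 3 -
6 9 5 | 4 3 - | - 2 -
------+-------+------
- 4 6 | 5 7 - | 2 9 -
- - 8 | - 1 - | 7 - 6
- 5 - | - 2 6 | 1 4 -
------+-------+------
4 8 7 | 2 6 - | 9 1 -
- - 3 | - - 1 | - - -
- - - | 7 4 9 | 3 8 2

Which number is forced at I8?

Cell I8 itself could take any of {4, 5, 7} by direct elimination.
Consider where 4 can go in row 8.
A8 is out (column A already has a 4). B8 is out (column B already has a 4). D8 is out (column D already has a 4). E8 is out (column E already has a 4). The remaining empty cells in row 8 are similarly blocked.
So the only cell in row 8 that can hold 4 is I8.
Therefore I8 = 4.

4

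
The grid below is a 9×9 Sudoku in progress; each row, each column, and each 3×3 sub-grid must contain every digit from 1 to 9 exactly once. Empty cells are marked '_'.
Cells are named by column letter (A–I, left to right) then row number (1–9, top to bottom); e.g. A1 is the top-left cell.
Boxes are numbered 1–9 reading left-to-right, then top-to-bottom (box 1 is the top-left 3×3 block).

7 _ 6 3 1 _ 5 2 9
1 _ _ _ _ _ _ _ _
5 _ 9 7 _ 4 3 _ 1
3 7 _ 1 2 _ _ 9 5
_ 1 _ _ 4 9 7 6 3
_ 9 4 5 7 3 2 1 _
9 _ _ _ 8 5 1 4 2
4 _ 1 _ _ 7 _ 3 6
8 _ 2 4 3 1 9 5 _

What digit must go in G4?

4

Cell G4 itself could take any of {4, 8} by direct elimination.
Consider where 4 can go in row 4.
C4 is out (column C already has a 4).
F4 is out (column F already has a 4).
So the only cell in row 4 that can hold 4 is G4.
Therefore G4 = 4.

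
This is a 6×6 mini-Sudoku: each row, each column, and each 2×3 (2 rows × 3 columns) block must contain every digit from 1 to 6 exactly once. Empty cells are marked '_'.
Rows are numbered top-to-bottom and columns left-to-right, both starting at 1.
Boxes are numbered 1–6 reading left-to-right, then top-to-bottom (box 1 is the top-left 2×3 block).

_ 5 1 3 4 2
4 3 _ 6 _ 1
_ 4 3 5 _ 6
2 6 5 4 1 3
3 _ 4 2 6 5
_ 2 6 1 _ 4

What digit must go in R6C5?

Row 6 already contains {1, 2, 4, 6}.
Column 5 already contains {1, 4, 6}.
Its 2×3 block (box 6) already contains {1, 2, 4, 5, 6}.
The only value from 1–6 not eliminated is 3, so R6C5 = 3.

3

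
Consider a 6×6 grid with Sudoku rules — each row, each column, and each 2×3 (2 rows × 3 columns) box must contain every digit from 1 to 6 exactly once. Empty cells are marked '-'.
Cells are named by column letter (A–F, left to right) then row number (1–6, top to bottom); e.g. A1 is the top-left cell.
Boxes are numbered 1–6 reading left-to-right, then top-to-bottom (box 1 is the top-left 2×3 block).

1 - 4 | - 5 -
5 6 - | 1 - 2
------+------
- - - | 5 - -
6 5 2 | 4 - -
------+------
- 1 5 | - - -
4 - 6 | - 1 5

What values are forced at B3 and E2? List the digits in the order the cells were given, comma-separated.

4,4

For B3:
  Consider where 4 can go in row 3.
  A3 is out (column A already has a 4).
  C3 is out (column C already has a 4).
  E3 is out (box 4 already has a 4).
  F3 is out (box 4 already has a 4).
  So the only cell in row 3 that can hold 4 is B3.
  So B3 = 4.
For E2:
  Consider where 4 can go in box 2.
  D1 is out (row 1 already has a 4).
  F1 is out (row 1 already has a 4).
  So the only cell in box 2 that can hold 4 is E2.
  So E2 = 4.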